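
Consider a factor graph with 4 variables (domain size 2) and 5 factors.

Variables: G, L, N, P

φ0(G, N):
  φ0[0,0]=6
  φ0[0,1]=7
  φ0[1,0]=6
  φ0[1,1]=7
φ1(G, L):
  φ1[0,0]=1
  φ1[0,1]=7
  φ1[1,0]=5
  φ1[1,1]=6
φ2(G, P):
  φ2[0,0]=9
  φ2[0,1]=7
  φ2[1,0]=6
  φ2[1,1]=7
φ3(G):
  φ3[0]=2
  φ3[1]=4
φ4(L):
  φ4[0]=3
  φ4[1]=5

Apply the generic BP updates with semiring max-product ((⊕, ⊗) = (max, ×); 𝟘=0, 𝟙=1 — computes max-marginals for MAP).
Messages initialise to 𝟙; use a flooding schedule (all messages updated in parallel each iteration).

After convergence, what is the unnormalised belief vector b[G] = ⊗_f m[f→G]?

init: all messages = 𝟙 over 2 values
r1 m[φ0→G] = [7, 7]
r1 m[φ0→N] = [6, 7]
r1 m[φ1→G] = [7, 6]
r1 m[φ1→L] = [5, 7]
r1 m[φ2→G] = [9, 7]
r1 m[φ2→P] = [9, 7]
r1 m[φ3→G] = [2, 4]
r1 m[φ4→L] = [3, 5]
r1 m[G→φ0] = [1, 1]
r1 m[G→φ1] = [1, 1]
r1 m[G→φ2] = [1, 1]
r1 m[G→φ3] = [1, 1]
r1 m[L→φ1] = [1, 1]
r1 m[L→φ4] = [1, 1]
r1 m[N→φ0] = [1, 1]
r1 m[P→φ2] = [1, 1]
r2 m[φ0→G] = [7, 7]
r2 m[φ0→N] = [6, 7]
r2 m[φ1→G] = [7, 6]
r2 m[φ1→L] = [5, 7]
r2 m[φ2→G] = [9, 7]
r2 m[φ2→P] = [9, 7]
r2 m[φ3→G] = [2, 4]
r2 m[φ4→L] = [3, 5]
r2 m[G→φ0] = [126, 168]
r2 m[G→φ1] = [126, 196]
r2 m[G→φ2] = [98, 168]
r2 m[G→φ3] = [441, 294]
r2 m[L→φ1] = [3, 5]
r2 m[L→φ4] = [5, 7]
r2 m[N→φ0] = [1, 1]
r2 m[P→φ2] = [1, 1]
r3 m[φ0→G] = [7, 7]
r3 m[φ0→N] = [1008, 1176]
r3 m[φ1→G] = [35, 30]
r3 m[φ1→L] = [980, 1176]
r3 m[φ2→G] = [9, 7]
r3 m[φ2→P] = [1008, 1176]
r3 m[φ3→G] = [2, 4]
r3 m[φ4→L] = [3, 5]
r3 m[G→φ0] = [126, 168]
r3 m[G→φ1] = [126, 196]
r3 m[G→φ2] = [98, 168]
r3 m[G→φ3] = [441, 294]
r3 m[L→φ1] = [3, 5]
r3 m[L→φ4] = [5, 7]
r3 m[N→φ0] = [1, 1]
r3 m[P→φ2] = [1, 1]
r4 m[φ0→G] = [7, 7]
r4 m[φ0→N] = [1008, 1176]
r4 m[φ1→G] = [35, 30]
r4 m[φ1→L] = [980, 1176]
r4 m[φ2→G] = [9, 7]
r4 m[φ2→P] = [1008, 1176]
r4 m[φ3→G] = [2, 4]
r4 m[φ4→L] = [3, 5]
r4 m[G→φ0] = [630, 840]
r4 m[G→φ1] = [126, 196]
r4 m[G→φ2] = [490, 840]
r4 m[G→φ3] = [2205, 1470]
r4 m[L→φ1] = [3, 5]
r4 m[L→φ4] = [980, 1176]
r4 m[N→φ0] = [1, 1]
r4 m[P→φ2] = [1, 1]
r5 m[φ0→G] = [7, 7]
r5 m[φ0→N] = [5040, 5880]
r5 m[φ1→G] = [35, 30]
r5 m[φ1→L] = [980, 1176]
r5 m[φ2→G] = [9, 7]
r5 m[φ2→P] = [5040, 5880]
r5 m[φ3→G] = [2, 4]
r5 m[φ4→L] = [3, 5]
r5 m[G→φ0] = [630, 840]
r5 m[G→φ1] = [126, 196]
r5 m[G→φ2] = [490, 840]
r5 m[G→φ3] = [2205, 1470]
r5 m[L→φ1] = [3, 5]
r5 m[L→φ4] = [980, 1176]
r5 m[N→φ0] = [1, 1]
r5 m[P→φ2] = [1, 1]
r6 m[φ0→G] = [7, 7]
r6 m[φ0→N] = [5040, 5880]
r6 m[φ1→G] = [35, 30]
r6 m[φ1→L] = [980, 1176]
r6 m[φ2→G] = [9, 7]
r6 m[φ2→P] = [5040, 5880]
r6 m[φ3→G] = [2, 4]
r6 m[φ4→L] = [3, 5]
r6 m[G→φ0] = [630, 840]
r6 m[G→φ1] = [126, 196]
r6 m[G→φ2] = [490, 840]
r6 m[G→φ3] = [2205, 1470]
r6 m[L→φ1] = [3, 5]
r6 m[L→φ4] = [980, 1176]
r6 m[N→φ0] = [1, 1]
r6 m[P→φ2] = [1, 1]
fixed point reached at round 6
b[G] = ⊗ incoming = [4410, 5880]

b[G] = [4410, 5880]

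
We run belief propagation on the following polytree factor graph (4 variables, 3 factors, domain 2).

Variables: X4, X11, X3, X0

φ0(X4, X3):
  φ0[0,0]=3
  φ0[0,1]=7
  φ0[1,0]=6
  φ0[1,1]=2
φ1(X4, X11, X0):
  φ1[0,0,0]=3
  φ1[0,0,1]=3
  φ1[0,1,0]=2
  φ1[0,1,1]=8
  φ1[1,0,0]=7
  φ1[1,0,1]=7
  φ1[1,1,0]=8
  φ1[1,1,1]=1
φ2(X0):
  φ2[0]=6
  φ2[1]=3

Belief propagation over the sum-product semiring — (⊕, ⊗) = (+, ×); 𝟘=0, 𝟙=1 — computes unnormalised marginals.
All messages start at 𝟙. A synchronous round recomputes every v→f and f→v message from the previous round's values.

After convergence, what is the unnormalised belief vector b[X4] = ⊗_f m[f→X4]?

init: all messages = 𝟙 over 2 values
r1 m[φ0→X4] = [10, 8]
r1 m[φ0→X3] = [9, 9]
r1 m[φ1→X4] = [16, 23]
r1 m[φ1→X11] = [20, 19]
r1 m[φ1→X0] = [20, 19]
r1 m[φ2→X0] = [6, 3]
r1 m[X4→φ0] = [1, 1]
r1 m[X4→φ1] = [1, 1]
r1 m[X11→φ1] = [1, 1]
r1 m[X3→φ0] = [1, 1]
r1 m[X0→φ1] = [1, 1]
r1 m[X0→φ2] = [1, 1]
r2 m[φ0→X4] = [10, 8]
r2 m[φ0→X3] = [9, 9]
r2 m[φ1→X4] = [16, 23]
r2 m[φ1→X11] = [20, 19]
r2 m[φ1→X0] = [20, 19]
r2 m[φ2→X0] = [6, 3]
r2 m[X4→φ0] = [16, 23]
r2 m[X4→φ1] = [10, 8]
r2 m[X11→φ1] = [1, 1]
r2 m[X3→φ0] = [1, 1]
r2 m[X0→φ1] = [6, 3]
r2 m[X0→φ2] = [20, 19]
r3 m[φ0→X4] = [10, 8]
r3 m[φ0→X3] = [186, 158]
r3 m[φ1→X4] = [63, 114]
r3 m[φ1→X11] = [774, 768]
r3 m[φ1→X0] = [170, 174]
r3 m[φ2→X0] = [6, 3]
r3 m[X4→φ0] = [16, 23]
r3 m[X4→φ1] = [10, 8]
r3 m[X11→φ1] = [1, 1]
r3 m[X3→φ0] = [1, 1]
r3 m[X0→φ1] = [6, 3]
r3 m[X0→φ2] = [20, 19]
r4 m[φ0→X4] = [10, 8]
r4 m[φ0→X3] = [186, 158]
r4 m[φ1→X4] = [63, 114]
r4 m[φ1→X11] = [774, 768]
r4 m[φ1→X0] = [170, 174]
r4 m[φ2→X0] = [6, 3]
r4 m[X4→φ0] = [63, 114]
r4 m[X4→φ1] = [10, 8]
r4 m[X11→φ1] = [1, 1]
r4 m[X3→φ0] = [1, 1]
r4 m[X0→φ1] = [6, 3]
r4 m[X0→φ2] = [170, 174]
r5 m[φ0→X4] = [10, 8]
r5 m[φ0→X3] = [873, 669]
r5 m[φ1→X4] = [63, 114]
r5 m[φ1→X11] = [774, 768]
r5 m[φ1→X0] = [170, 174]
r5 m[φ2→X0] = [6, 3]
r5 m[X4→φ0] = [63, 114]
r5 m[X4→φ1] = [10, 8]
r5 m[X11→φ1] = [1, 1]
r5 m[X3→φ0] = [1, 1]
r5 m[X0→φ1] = [6, 3]
r5 m[X0→φ2] = [170, 174]
r6 m[φ0→X4] = [10, 8]
r6 m[φ0→X3] = [873, 669]
r6 m[φ1→X4] = [63, 114]
r6 m[φ1→X11] = [774, 768]
r6 m[φ1→X0] = [170, 174]
r6 m[φ2→X0] = [6, 3]
r6 m[X4→φ0] = [63, 114]
r6 m[X4→φ1] = [10, 8]
r6 m[X11→φ1] = [1, 1]
r6 m[X3→φ0] = [1, 1]
r6 m[X0→φ1] = [6, 3]
r6 m[X0→φ2] = [170, 174]
fixed point reached at round 6
b[X4] = ⊗ incoming = [630, 912]

b[X4] = [630, 912]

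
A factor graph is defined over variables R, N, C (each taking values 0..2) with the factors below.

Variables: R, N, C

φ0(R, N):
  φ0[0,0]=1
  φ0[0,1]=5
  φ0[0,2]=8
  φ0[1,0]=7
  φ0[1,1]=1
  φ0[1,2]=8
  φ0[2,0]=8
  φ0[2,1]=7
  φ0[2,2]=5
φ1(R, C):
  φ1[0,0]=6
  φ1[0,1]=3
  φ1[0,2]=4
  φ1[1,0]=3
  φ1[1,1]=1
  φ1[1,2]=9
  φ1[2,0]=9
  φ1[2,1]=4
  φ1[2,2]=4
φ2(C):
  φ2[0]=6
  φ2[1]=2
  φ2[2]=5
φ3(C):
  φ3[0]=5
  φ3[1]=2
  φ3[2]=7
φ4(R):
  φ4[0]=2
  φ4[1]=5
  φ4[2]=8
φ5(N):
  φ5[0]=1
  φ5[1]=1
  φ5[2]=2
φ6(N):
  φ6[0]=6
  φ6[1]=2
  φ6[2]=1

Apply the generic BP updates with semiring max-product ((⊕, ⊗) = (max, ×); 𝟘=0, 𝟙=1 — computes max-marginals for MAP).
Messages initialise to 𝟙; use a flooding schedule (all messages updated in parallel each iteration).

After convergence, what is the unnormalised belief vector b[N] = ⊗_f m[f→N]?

init: all messages = 𝟙 over 3 values
r1 m[φ0→R] = [8, 8, 8]
r1 m[φ0→N] = [8, 7, 8]
r1 m[φ1→R] = [6, 9, 9]
r1 m[φ1→C] = [9, 4, 9]
r1 m[φ2→C] = [6, 2, 5]
r1 m[φ3→C] = [5, 2, 7]
r1 m[φ4→R] = [2, 5, 8]
r1 m[φ5→N] = [1, 1, 2]
r1 m[φ6→N] = [6, 2, 1]
r1 m[R→φ0] = [1, 1, 1]
r1 m[R→φ1] = [1, 1, 1]
r1 m[R→φ4] = [1, 1, 1]
r1 m[N→φ0] = [1, 1, 1]
r1 m[N→φ5] = [1, 1, 1]
r1 m[N→φ6] = [1, 1, 1]
r1 m[C→φ1] = [1, 1, 1]
r1 m[C→φ2] = [1, 1, 1]
r1 m[C→φ3] = [1, 1, 1]
r2 m[φ0→R] = [8, 8, 8]
r2 m[φ0→N] = [8, 7, 8]
r2 m[φ1→R] = [6, 9, 9]
r2 m[φ1→C] = [9, 4, 9]
r2 m[φ2→C] = [6, 2, 5]
r2 m[φ3→C] = [5, 2, 7]
r2 m[φ4→R] = [2, 5, 8]
r2 m[φ5→N] = [1, 1, 2]
r2 m[φ6→N] = [6, 2, 1]
r2 m[R→φ0] = [12, 45, 72]
r2 m[R→φ1] = [16, 40, 64]
r2 m[R→φ4] = [48, 72, 72]
r2 m[N→φ0] = [6, 2, 2]
r2 m[N→φ5] = [48, 14, 8]
r2 m[N→φ6] = [8, 7, 16]
r2 m[C→φ1] = [30, 4, 35]
r2 m[C→φ2] = [45, 8, 63]
r2 m[C→φ3] = [54, 8, 45]
r3 m[φ0→R] = [16, 42, 48]
r3 m[φ0→N] = [576, 504, 360]
r3 m[φ1→R] = [180, 315, 270]
r3 m[φ1→C] = [576, 256, 360]
r3 m[φ2→C] = [6, 2, 5]
r3 m[φ3→C] = [5, 2, 7]
r3 m[φ4→R] = [2, 5, 8]
r3 m[φ5→N] = [1, 1, 2]
r3 m[φ6→N] = [6, 2, 1]
r3 m[R→φ0] = [12, 45, 72]
r3 m[R→φ1] = [16, 40, 64]
r3 m[R→φ4] = [48, 72, 72]
r3 m[N→φ0] = [6, 2, 2]
r3 m[N→φ5] = [48, 14, 8]
r3 m[N→φ6] = [8, 7, 16]
r3 m[C→φ1] = [30, 4, 35]
r3 m[C→φ2] = [45, 8, 63]
r3 m[C→φ3] = [54, 8, 45]
r4 m[φ0→R] = [16, 42, 48]
r4 m[φ0→N] = [576, 504, 360]
r4 m[φ1→R] = [180, 315, 270]
r4 m[φ1→C] = [576, 256, 360]
r4 m[φ2→C] = [6, 2, 5]
r4 m[φ3→C] = [5, 2, 7]
r4 m[φ4→R] = [2, 5, 8]
r4 m[φ5→N] = [1, 1, 2]
r4 m[φ6→N] = [6, 2, 1]
r4 m[R→φ0] = [360, 1575, 2160]
r4 m[R→φ1] = [32, 210, 384]
r4 m[R→φ4] = [2880, 13230, 12960]
r4 m[N→φ0] = [6, 2, 2]
r4 m[N→φ5] = [3456, 1008, 360]
r4 m[N→φ6] = [576, 504, 720]
r4 m[C→φ1] = [30, 4, 35]
r4 m[C→φ2] = [2880, 512, 2520]
r4 m[C→φ3] = [3456, 512, 1800]
r5 m[φ0→R] = [16, 42, 48]
r5 m[φ0→N] = [17280, 15120, 12600]
r5 m[φ1→R] = [180, 315, 270]
r5 m[φ1→C] = [3456, 1536, 1890]
r5 m[φ2→C] = [6, 2, 5]
r5 m[φ3→C] = [5, 2, 7]
r5 m[φ4→R] = [2, 5, 8]
r5 m[φ5→N] = [1, 1, 2]
r5 m[φ6→N] = [6, 2, 1]
r5 m[R→φ0] = [360, 1575, 2160]
r5 m[R→φ1] = [32, 210, 384]
r5 m[R→φ4] = [2880, 13230, 12960]
r5 m[N→φ0] = [6, 2, 2]
r5 m[N→φ5] = [3456, 1008, 360]
r5 m[N→φ6] = [576, 504, 720]
r5 m[C→φ1] = [30, 4, 35]
r5 m[C→φ2] = [2880, 512, 2520]
r5 m[C→φ3] = [3456, 512, 1800]
r6 m[φ0→R] = [16, 42, 48]
r6 m[φ0→N] = [17280, 15120, 12600]
r6 m[φ1→R] = [180, 315, 270]
r6 m[φ1→C] = [3456, 1536, 1890]
r6 m[φ2→C] = [6, 2, 5]
r6 m[φ3→C] = [5, 2, 7]
r6 m[φ4→R] = [2, 5, 8]
r6 m[φ5→N] = [1, 1, 2]
r6 m[φ6→N] = [6, 2, 1]
r6 m[R→φ0] = [360, 1575, 2160]
r6 m[R→φ1] = [32, 210, 384]
r6 m[R→φ4] = [2880, 13230, 12960]
r6 m[N→φ0] = [6, 2, 2]
r6 m[N→φ5] = [103680, 30240, 12600]
r6 m[N→φ6] = [17280, 15120, 25200]
r6 m[C→φ1] = [30, 4, 35]
r6 m[C→φ2] = [17280, 3072, 13230]
r6 m[C→φ3] = [20736, 3072, 9450]
r7 m[φ0→R] = [16, 42, 48]
r7 m[φ0→N] = [17280, 15120, 12600]
r7 m[φ1→R] = [180, 315, 270]
r7 m[φ1→C] = [3456, 1536, 1890]
r7 m[φ2→C] = [6, 2, 5]
r7 m[φ3→C] = [5, 2, 7]
r7 m[φ4→R] = [2, 5, 8]
r7 m[φ5→N] = [1, 1, 2]
r7 m[φ6→N] = [6, 2, 1]
r7 m[R→φ0] = [360, 1575, 2160]
r7 m[R→φ1] = [32, 210, 384]
r7 m[R→φ4] = [2880, 13230, 12960]
r7 m[N→φ0] = [6, 2, 2]
r7 m[N→φ5] = [103680, 30240, 12600]
r7 m[N→φ6] = [17280, 15120, 25200]
r7 m[C→φ1] = [30, 4, 35]
r7 m[C→φ2] = [17280, 3072, 13230]
r7 m[C→φ3] = [20736, 3072, 9450]
fixed point reached at round 7
b[N] = ⊗ incoming = [103680, 30240, 25200]

b[N] = [103680, 30240, 25200]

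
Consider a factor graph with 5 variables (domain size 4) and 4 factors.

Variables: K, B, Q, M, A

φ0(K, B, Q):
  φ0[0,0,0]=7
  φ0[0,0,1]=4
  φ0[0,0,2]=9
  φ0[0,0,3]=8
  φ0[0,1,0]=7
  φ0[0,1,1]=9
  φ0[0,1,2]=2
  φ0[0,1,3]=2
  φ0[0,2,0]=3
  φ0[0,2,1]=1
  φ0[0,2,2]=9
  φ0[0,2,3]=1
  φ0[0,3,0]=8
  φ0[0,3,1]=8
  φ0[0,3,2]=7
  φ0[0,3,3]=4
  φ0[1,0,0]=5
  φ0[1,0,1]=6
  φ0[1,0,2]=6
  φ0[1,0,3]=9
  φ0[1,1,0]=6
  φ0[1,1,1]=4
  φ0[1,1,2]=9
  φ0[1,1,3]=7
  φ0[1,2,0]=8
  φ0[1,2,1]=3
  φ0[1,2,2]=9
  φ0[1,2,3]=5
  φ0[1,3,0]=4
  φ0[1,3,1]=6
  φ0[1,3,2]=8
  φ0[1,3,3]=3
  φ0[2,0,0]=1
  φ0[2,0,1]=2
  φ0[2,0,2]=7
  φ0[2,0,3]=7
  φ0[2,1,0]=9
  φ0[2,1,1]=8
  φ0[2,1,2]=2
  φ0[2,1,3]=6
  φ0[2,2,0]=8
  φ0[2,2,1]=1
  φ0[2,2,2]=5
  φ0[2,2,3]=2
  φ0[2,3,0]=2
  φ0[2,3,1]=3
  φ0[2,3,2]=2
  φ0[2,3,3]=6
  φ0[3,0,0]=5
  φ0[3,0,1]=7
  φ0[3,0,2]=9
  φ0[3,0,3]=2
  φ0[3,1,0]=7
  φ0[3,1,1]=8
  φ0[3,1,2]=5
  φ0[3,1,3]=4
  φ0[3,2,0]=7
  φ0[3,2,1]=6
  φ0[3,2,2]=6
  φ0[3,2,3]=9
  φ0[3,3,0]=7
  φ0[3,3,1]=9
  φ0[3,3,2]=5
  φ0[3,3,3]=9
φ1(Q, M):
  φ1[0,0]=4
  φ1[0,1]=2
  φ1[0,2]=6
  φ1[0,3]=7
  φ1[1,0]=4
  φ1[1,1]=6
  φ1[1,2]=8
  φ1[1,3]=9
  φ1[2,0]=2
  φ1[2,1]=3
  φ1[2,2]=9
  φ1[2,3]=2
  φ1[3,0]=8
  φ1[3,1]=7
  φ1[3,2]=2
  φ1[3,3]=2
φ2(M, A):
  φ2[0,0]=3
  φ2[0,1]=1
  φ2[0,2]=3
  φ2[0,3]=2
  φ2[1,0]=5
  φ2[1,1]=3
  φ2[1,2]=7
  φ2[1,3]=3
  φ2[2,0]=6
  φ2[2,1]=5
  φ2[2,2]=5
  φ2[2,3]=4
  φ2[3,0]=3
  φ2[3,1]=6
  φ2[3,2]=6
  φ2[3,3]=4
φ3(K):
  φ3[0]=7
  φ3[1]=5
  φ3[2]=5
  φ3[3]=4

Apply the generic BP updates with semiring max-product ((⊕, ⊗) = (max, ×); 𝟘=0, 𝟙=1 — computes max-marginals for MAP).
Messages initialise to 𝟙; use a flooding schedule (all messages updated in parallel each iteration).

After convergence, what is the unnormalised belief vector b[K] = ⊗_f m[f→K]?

b[K] = [3402, 2430, 2160, 1944]

init: all messages = 𝟙 over 4 values
r1 m[φ0→K] = [9, 9, 9, 9]
r1 m[φ0→B] = [9, 9, 9, 9]
r1 m[φ0→Q] = [9, 9, 9, 9]
r1 m[φ1→Q] = [7, 9, 9, 8]
r1 m[φ1→M] = [8, 7, 9, 9]
r1 m[φ2→M] = [3, 7, 6, 6]
r1 m[φ2→A] = [6, 6, 7, 4]
r1 m[φ3→K] = [7, 5, 5, 4]
r1 m[K→φ0] = [1, 1, 1, 1]
r1 m[K→φ3] = [1, 1, 1, 1]
r1 m[B→φ0] = [1, 1, 1, 1]
r1 m[Q→φ0] = [1, 1, 1, 1]
r1 m[Q→φ1] = [1, 1, 1, 1]
r1 m[M→φ1] = [1, 1, 1, 1]
r1 m[M→φ2] = [1, 1, 1, 1]
r1 m[A→φ2] = [1, 1, 1, 1]
r2 m[φ0→K] = [9, 9, 9, 9]
r2 m[φ0→B] = [9, 9, 9, 9]
r2 m[φ0→Q] = [9, 9, 9, 9]
r2 m[φ1→Q] = [7, 9, 9, 8]
r2 m[φ1→M] = [8, 7, 9, 9]
r2 m[φ2→M] = [3, 7, 6, 6]
r2 m[φ2→A] = [6, 6, 7, 4]
r2 m[φ3→K] = [7, 5, 5, 4]
r2 m[K→φ0] = [7, 5, 5, 4]
r2 m[K→φ3] = [9, 9, 9, 9]
r2 m[B→φ0] = [1, 1, 1, 1]
r2 m[Q→φ0] = [7, 9, 9, 8]
r2 m[Q→φ1] = [9, 9, 9, 9]
r2 m[M→φ1] = [3, 7, 6, 6]
r2 m[M→φ2] = [8, 7, 9, 9]
r2 m[A→φ2] = [1, 1, 1, 1]
r3 m[φ0→K] = [81, 81, 72, 81]
r3 m[φ0→B] = [567, 567, 567, 504]
r3 m[φ0→Q] = [56, 63, 63, 56]
r3 m[φ1→Q] = [42, 54, 54, 49]
r3 m[φ1→M] = [72, 63, 81, 81]
r3 m[φ2→M] = [3, 7, 6, 6]
r3 m[φ2→A] = [54, 54, 54, 36]
r3 m[φ3→K] = [7, 5, 5, 4]
r3 m[K→φ0] = [7, 5, 5, 4]
r3 m[K→φ3] = [9, 9, 9, 9]
r3 m[B→φ0] = [1, 1, 1, 1]
r3 m[Q→φ0] = [7, 9, 9, 8]
r3 m[Q→φ1] = [9, 9, 9, 9]
r3 m[M→φ1] = [3, 7, 6, 6]
r3 m[M→φ2] = [8, 7, 9, 9]
r3 m[A→φ2] = [1, 1, 1, 1]
r4 m[φ0→K] = [81, 81, 72, 81]
r4 m[φ0→B] = [567, 567, 567, 504]
r4 m[φ0→Q] = [56, 63, 63, 56]
r4 m[φ1→Q] = [42, 54, 54, 49]
r4 m[φ1→M] = [72, 63, 81, 81]
r4 m[φ2→M] = [3, 7, 6, 6]
r4 m[φ2→A] = [54, 54, 54, 36]
r4 m[φ3→K] = [7, 5, 5, 4]
r4 m[K→φ0] = [7, 5, 5, 4]
r4 m[K→φ3] = [81, 81, 72, 81]
r4 m[B→φ0] = [1, 1, 1, 1]
r4 m[Q→φ0] = [42, 54, 54, 49]
r4 m[Q→φ1] = [56, 63, 63, 56]
r4 m[M→φ1] = [3, 7, 6, 6]
r4 m[M→φ2] = [72, 63, 81, 81]
r4 m[A→φ2] = [1, 1, 1, 1]
r5 m[φ0→K] = [486, 486, 432, 486]
r5 m[φ0→B] = [3402, 3402, 3402, 3024]
r5 m[φ0→Q] = [56, 63, 63, 56]
r5 m[φ1→Q] = [42, 54, 54, 49]
r5 m[φ1→M] = [448, 392, 567, 567]
r5 m[φ2→M] = [3, 7, 6, 6]
r5 m[φ2→A] = [486, 486, 486, 324]
r5 m[φ3→K] = [7, 5, 5, 4]
r5 m[K→φ0] = [7, 5, 5, 4]
r5 m[K→φ3] = [81, 81, 72, 81]
r5 m[B→φ0] = [1, 1, 1, 1]
r5 m[Q→φ0] = [42, 54, 54, 49]
r5 m[Q→φ1] = [56, 63, 63, 56]
r5 m[M→φ1] = [3, 7, 6, 6]
r5 m[M→φ2] = [72, 63, 81, 81]
r5 m[A→φ2] = [1, 1, 1, 1]
r6 m[φ0→K] = [486, 486, 432, 486]
r6 m[φ0→B] = [3402, 3402, 3402, 3024]
r6 m[φ0→Q] = [56, 63, 63, 56]
r6 m[φ1→Q] = [42, 54, 54, 49]
r6 m[φ1→M] = [448, 392, 567, 567]
r6 m[φ2→M] = [3, 7, 6, 6]
r6 m[φ2→A] = [486, 486, 486, 324]
r6 m[φ3→K] = [7, 5, 5, 4]
r6 m[K→φ0] = [7, 5, 5, 4]
r6 m[K→φ3] = [486, 486, 432, 486]
r6 m[B→φ0] = [1, 1, 1, 1]
r6 m[Q→φ0] = [42, 54, 54, 49]
r6 m[Q→φ1] = [56, 63, 63, 56]
r6 m[M→φ1] = [3, 7, 6, 6]
r6 m[M→φ2] = [448, 392, 567, 567]
r6 m[A→φ2] = [1, 1, 1, 1]
r7 m[φ0→K] = [486, 486, 432, 486]
r7 m[φ0→B] = [3402, 3402, 3402, 3024]
r7 m[φ0→Q] = [56, 63, 63, 56]
r7 m[φ1→Q] = [42, 54, 54, 49]
r7 m[φ1→M] = [448, 392, 567, 567]
r7 m[φ2→M] = [3, 7, 6, 6]
r7 m[φ2→A] = [3402, 3402, 3402, 2268]
r7 m[φ3→K] = [7, 5, 5, 4]
r7 m[K→φ0] = [7, 5, 5, 4]
r7 m[K→φ3] = [486, 486, 432, 486]
r7 m[B→φ0] = [1, 1, 1, 1]
r7 m[Q→φ0] = [42, 54, 54, 49]
r7 m[Q→φ1] = [56, 63, 63, 56]
r7 m[M→φ1] = [3, 7, 6, 6]
r7 m[M→φ2] = [448, 392, 567, 567]
r7 m[A→φ2] = [1, 1, 1, 1]
r8 m[φ0→K] = [486, 486, 432, 486]
r8 m[φ0→B] = [3402, 3402, 3402, 3024]
r8 m[φ0→Q] = [56, 63, 63, 56]
r8 m[φ1→Q] = [42, 54, 54, 49]
r8 m[φ1→M] = [448, 392, 567, 567]
r8 m[φ2→M] = [3, 7, 6, 6]
r8 m[φ2→A] = [3402, 3402, 3402, 2268]
r8 m[φ3→K] = [7, 5, 5, 4]
r8 m[K→φ0] = [7, 5, 5, 4]
r8 m[K→φ3] = [486, 486, 432, 486]
r8 m[B→φ0] = [1, 1, 1, 1]
r8 m[Q→φ0] = [42, 54, 54, 49]
r8 m[Q→φ1] = [56, 63, 63, 56]
r8 m[M→φ1] = [3, 7, 6, 6]
r8 m[M→φ2] = [448, 392, 567, 567]
r8 m[A→φ2] = [1, 1, 1, 1]
fixed point reached at round 8
b[K] = ⊗ incoming = [3402, 2430, 2160, 1944]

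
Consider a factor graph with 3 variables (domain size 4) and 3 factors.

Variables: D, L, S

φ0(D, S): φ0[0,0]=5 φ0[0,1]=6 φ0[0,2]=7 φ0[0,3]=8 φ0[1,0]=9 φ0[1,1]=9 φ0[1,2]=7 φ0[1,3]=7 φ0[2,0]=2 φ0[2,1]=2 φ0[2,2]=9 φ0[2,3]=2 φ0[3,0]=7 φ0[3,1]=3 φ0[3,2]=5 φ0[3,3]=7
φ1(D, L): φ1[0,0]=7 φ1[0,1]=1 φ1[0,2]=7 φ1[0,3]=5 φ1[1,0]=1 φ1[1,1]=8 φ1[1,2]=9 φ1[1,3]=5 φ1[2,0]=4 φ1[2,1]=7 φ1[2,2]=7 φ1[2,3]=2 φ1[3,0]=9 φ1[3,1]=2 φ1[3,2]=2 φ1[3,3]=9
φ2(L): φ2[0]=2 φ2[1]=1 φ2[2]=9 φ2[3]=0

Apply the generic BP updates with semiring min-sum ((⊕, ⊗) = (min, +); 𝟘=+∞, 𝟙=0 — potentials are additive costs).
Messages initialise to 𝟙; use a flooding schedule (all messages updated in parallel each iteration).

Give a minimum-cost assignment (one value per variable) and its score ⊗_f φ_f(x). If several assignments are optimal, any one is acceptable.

assignment: (D=2, L=3, S=0); score = 4

init: all messages = 𝟙 over 4 values
r1 m[φ0→D] = [5, 7, 2, 3]
r1 m[φ0→S] = [2, 2, 5, 2]
r1 m[φ1→D] = [1, 1, 2, 2]
r1 m[φ1→L] = [1, 1, 2, 2]
r1 m[φ2→L] = [2, 1, 9, 0]
r1 m[D→φ0] = [0, 0, 0, 0]
r1 m[D→φ1] = [0, 0, 0, 0]
r1 m[L→φ1] = [0, 0, 0, 0]
r1 m[L→φ2] = [0, 0, 0, 0]
r1 m[S→φ0] = [0, 0, 0, 0]
r2 m[φ0→D] = [5, 7, 2, 3]
r2 m[φ0→S] = [2, 2, 5, 2]
r2 m[φ1→D] = [1, 1, 2, 2]
r2 m[φ1→L] = [1, 1, 2, 2]
r2 m[φ2→L] = [2, 1, 9, 0]
r2 m[D→φ0] = [1, 1, 2, 2]
r2 m[D→φ1] = [5, 7, 2, 3]
r2 m[L→φ1] = [2, 1, 9, 0]
r2 m[L→φ2] = [1, 1, 2, 2]
r2 m[S→φ0] = [0, 0, 0, 0]
r3 m[φ0→D] = [5, 7, 2, 3]
r3 m[φ0→S] = [4, 4, 7, 4]
r3 m[φ1→D] = [2, 3, 2, 3]
r3 m[φ1→L] = [6, 5, 5, 4]
r3 m[φ2→L] = [2, 1, 9, 0]
r3 m[D→φ0] = [1, 1, 2, 2]
r3 m[D→φ1] = [5, 7, 2, 3]
r3 m[L→φ1] = [2, 1, 9, 0]
r3 m[L→φ2] = [1, 1, 2, 2]
r3 m[S→φ0] = [0, 0, 0, 0]
r4 m[φ0→D] = [5, 7, 2, 3]
r4 m[φ0→S] = [4, 4, 7, 4]
r4 m[φ1→D] = [2, 3, 2, 3]
r4 m[φ1→L] = [6, 5, 5, 4]
r4 m[φ2→L] = [2, 1, 9, 0]
r4 m[D→φ0] = [2, 3, 2, 3]
r4 m[D→φ1] = [5, 7, 2, 3]
r4 m[L→φ1] = [2, 1, 9, 0]
r4 m[L→φ2] = [6, 5, 5, 4]
r4 m[S→φ0] = [0, 0, 0, 0]
r5 m[φ0→D] = [5, 7, 2, 3]
r5 m[φ0→S] = [4, 4, 8, 4]
r5 m[φ1→D] = [2, 3, 2, 3]
r5 m[φ1→L] = [6, 5, 5, 4]
r5 m[φ2→L] = [2, 1, 9, 0]
r5 m[D→φ0] = [2, 3, 2, 3]
r5 m[D→φ1] = [5, 7, 2, 3]
r5 m[L→φ1] = [2, 1, 9, 0]
r5 m[L→φ2] = [6, 5, 5, 4]
r5 m[S→φ0] = [0, 0, 0, 0]
r6 m[φ0→D] = [5, 7, 2, 3]
r6 m[φ0→S] = [4, 4, 8, 4]
r6 m[φ1→D] = [2, 3, 2, 3]
r6 m[φ1→L] = [6, 5, 5, 4]
r6 m[φ2→L] = [2, 1, 9, 0]
r6 m[D→φ0] = [2, 3, 2, 3]
r6 m[D→φ1] = [5, 7, 2, 3]
r6 m[L→φ1] = [2, 1, 9, 0]
r6 m[L→φ2] = [6, 5, 5, 4]
r6 m[S→φ0] = [0, 0, 0, 0]
fixed point reached at round 6
traceback from D: (D=2, L=3, S=0), score=4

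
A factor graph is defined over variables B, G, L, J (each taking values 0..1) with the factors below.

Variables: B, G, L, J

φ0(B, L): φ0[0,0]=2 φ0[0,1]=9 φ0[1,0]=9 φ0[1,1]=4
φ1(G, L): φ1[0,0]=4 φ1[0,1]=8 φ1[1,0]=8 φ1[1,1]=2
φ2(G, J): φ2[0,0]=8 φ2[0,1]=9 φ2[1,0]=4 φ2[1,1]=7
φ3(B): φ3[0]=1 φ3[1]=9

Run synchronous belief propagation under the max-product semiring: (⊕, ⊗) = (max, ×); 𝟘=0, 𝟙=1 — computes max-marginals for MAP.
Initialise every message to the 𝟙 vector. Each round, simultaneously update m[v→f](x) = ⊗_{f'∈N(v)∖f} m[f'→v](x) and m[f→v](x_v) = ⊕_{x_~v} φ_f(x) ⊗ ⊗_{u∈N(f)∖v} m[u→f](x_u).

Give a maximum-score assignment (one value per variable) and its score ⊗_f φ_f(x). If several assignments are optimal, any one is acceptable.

init: all messages = 𝟙 over 2 values
r1 m[φ0→B] = [9, 9]
r1 m[φ0→L] = [9, 9]
r1 m[φ1→G] = [8, 8]
r1 m[φ1→L] = [8, 8]
r1 m[φ2→G] = [9, 7]
r1 m[φ2→J] = [8, 9]
r1 m[φ3→B] = [1, 9]
r1 m[B→φ0] = [1, 1]
r1 m[B→φ3] = [1, 1]
r1 m[G→φ1] = [1, 1]
r1 m[G→φ2] = [1, 1]
r1 m[L→φ0] = [1, 1]
r1 m[L→φ1] = [1, 1]
r1 m[J→φ2] = [1, 1]
r2 m[φ0→B] = [9, 9]
r2 m[φ0→L] = [9, 9]
r2 m[φ1→G] = [8, 8]
r2 m[φ1→L] = [8, 8]
r2 m[φ2→G] = [9, 7]
r2 m[φ2→J] = [8, 9]
r2 m[φ3→B] = [1, 9]
r2 m[B→φ0] = [1, 9]
r2 m[B→φ3] = [9, 9]
r2 m[G→φ1] = [9, 7]
r2 m[G→φ2] = [8, 8]
r2 m[L→φ0] = [8, 8]
r2 m[L→φ1] = [9, 9]
r2 m[J→φ2] = [1, 1]
r3 m[φ0→B] = [72, 72]
r3 m[φ0→L] = [81, 36]
r3 m[φ1→G] = [72, 72]
r3 m[φ1→L] = [56, 72]
r3 m[φ2→G] = [9, 7]
r3 m[φ2→J] = [64, 72]
r3 m[φ3→B] = [1, 9]
r3 m[B→φ0] = [1, 9]
r3 m[B→φ3] = [9, 9]
r3 m[G→φ1] = [9, 7]
r3 m[G→φ2] = [8, 8]
r3 m[L→φ0] = [8, 8]
r3 m[L→φ1] = [9, 9]
r3 m[J→φ2] = [1, 1]
r4 m[φ0→B] = [72, 72]
r4 m[φ0→L] = [81, 36]
r4 m[φ1→G] = [72, 72]
r4 m[φ1→L] = [56, 72]
r4 m[φ2→G] = [9, 7]
r4 m[φ2→J] = [64, 72]
r4 m[φ3→B] = [1, 9]
r4 m[B→φ0] = [1, 9]
r4 m[B→φ3] = [72, 72]
r4 m[G→φ1] = [9, 7]
r4 m[G→φ2] = [72, 72]
r4 m[L→φ0] = [56, 72]
r4 m[L→φ1] = [81, 36]
r4 m[J→φ2] = [1, 1]
r5 m[φ0→B] = [648, 504]
r5 m[φ0→L] = [81, 36]
r5 m[φ1→G] = [324, 648]
r5 m[φ1→L] = [56, 72]
r5 m[φ2→G] = [9, 7]
r5 m[φ2→J] = [576, 648]
r5 m[φ3→B] = [1, 9]
r5 m[B→φ0] = [1, 9]
r5 m[B→φ3] = [72, 72]
r5 m[G→φ1] = [9, 7]
r5 m[G→φ2] = [72, 72]
r5 m[L→φ0] = [56, 72]
r5 m[L→φ1] = [81, 36]
r5 m[J→φ2] = [1, 1]
r6 m[φ0→B] = [648, 504]
r6 m[φ0→L] = [81, 36]
r6 m[φ1→G] = [324, 648]
r6 m[φ1→L] = [56, 72]
r6 m[φ2→G] = [9, 7]
r6 m[φ2→J] = [576, 648]
r6 m[φ3→B] = [1, 9]
r6 m[B→φ0] = [1, 9]
r6 m[B→φ3] = [648, 504]
r6 m[G→φ1] = [9, 7]
r6 m[G→φ2] = [324, 648]
r6 m[L→φ0] = [56, 72]
r6 m[L→φ1] = [81, 36]
r6 m[J→φ2] = [1, 1]
r7 m[φ0→B] = [648, 504]
r7 m[φ0→L] = [81, 36]
r7 m[φ1→G] = [324, 648]
r7 m[φ1→L] = [56, 72]
r7 m[φ2→G] = [9, 7]
r7 m[φ2→J] = [2592, 4536]
r7 m[φ3→B] = [1, 9]
r7 m[B→φ0] = [1, 9]
r7 m[B→φ3] = [648, 504]
r7 m[G→φ1] = [9, 7]
r7 m[G→φ2] = [324, 648]
r7 m[L→φ0] = [56, 72]
r7 m[L→φ1] = [81, 36]
r7 m[J→φ2] = [1, 1]
r8 m[φ0→B] = [648, 504]
r8 m[φ0→L] = [81, 36]
r8 m[φ1→G] = [324, 648]
r8 m[φ1→L] = [56, 72]
r8 m[φ2→G] = [9, 7]
r8 m[φ2→J] = [2592, 4536]
r8 m[φ3→B] = [1, 9]
r8 m[B→φ0] = [1, 9]
r8 m[B→φ3] = [648, 504]
r8 m[G→φ1] = [9, 7]
r8 m[G→φ2] = [324, 648]
r8 m[L→φ0] = [56, 72]
r8 m[L→φ1] = [81, 36]
r8 m[J→φ2] = [1, 1]
fixed point reached at round 8
traceback from B: (B=1, G=1, L=0, J=1), score=4536

assignment: (B=1, G=1, L=0, J=1); score = 4536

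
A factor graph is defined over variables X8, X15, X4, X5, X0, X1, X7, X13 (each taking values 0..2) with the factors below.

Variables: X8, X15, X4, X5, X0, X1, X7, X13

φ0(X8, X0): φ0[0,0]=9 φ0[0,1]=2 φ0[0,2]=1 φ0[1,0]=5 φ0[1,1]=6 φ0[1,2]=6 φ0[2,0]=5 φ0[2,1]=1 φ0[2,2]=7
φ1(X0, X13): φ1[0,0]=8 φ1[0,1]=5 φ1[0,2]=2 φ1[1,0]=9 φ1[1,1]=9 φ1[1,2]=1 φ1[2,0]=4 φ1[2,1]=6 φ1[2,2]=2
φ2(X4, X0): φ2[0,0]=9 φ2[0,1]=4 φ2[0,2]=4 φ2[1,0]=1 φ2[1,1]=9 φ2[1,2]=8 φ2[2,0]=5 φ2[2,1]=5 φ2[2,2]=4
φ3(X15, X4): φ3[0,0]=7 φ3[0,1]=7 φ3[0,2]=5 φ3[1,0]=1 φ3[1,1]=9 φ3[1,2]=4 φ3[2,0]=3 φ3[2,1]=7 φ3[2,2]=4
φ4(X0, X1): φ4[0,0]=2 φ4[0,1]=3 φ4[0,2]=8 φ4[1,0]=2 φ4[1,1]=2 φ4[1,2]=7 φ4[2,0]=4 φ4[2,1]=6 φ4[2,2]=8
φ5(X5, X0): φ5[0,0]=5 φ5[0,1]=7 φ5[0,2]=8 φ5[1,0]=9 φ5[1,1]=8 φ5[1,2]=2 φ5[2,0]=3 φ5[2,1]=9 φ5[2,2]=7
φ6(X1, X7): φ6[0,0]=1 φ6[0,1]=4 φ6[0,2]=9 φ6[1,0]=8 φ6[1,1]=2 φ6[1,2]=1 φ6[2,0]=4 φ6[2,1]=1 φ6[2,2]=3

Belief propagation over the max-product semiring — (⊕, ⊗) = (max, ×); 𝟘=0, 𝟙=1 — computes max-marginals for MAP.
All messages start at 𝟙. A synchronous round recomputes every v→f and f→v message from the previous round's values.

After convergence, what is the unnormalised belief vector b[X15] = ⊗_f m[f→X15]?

b[X15] = [1306368, 1161216, 903168]

init: all messages = 𝟙 over 3 values
r1 m[φ0→X8] = [9, 6, 7]
r1 m[φ0→X0] = [9, 6, 7]
r1 m[φ1→X0] = [8, 9, 6]
r1 m[φ1→X13] = [9, 9, 2]
r1 m[φ2→X4] = [9, 9, 5]
r1 m[φ2→X0] = [9, 9, 8]
r1 m[φ3→X15] = [7, 9, 7]
r1 m[φ3→X4] = [7, 9, 5]
r1 m[φ4→X0] = [8, 7, 8]
r1 m[φ4→X1] = [4, 6, 8]
r1 m[φ5→X5] = [8, 9, 9]
r1 m[φ5→X0] = [9, 9, 8]
r1 m[φ6→X1] = [9, 8, 4]
r1 m[φ6→X7] = [8, 4, 9]
r1 m[X8→φ0] = [1, 1, 1]
r1 m[X15→φ3] = [1, 1, 1]
r1 m[X4→φ2] = [1, 1, 1]
r1 m[X4→φ3] = [1, 1, 1]
r1 m[X5→φ5] = [1, 1, 1]
r1 m[X0→φ0] = [1, 1, 1]
r1 m[X0→φ1] = [1, 1, 1]
r1 m[X0→φ2] = [1, 1, 1]
r1 m[X0→φ4] = [1, 1, 1]
r1 m[X0→φ5] = [1, 1, 1]
r1 m[X1→φ4] = [1, 1, 1]
r1 m[X1→φ6] = [1, 1, 1]
r1 m[X7→φ6] = [1, 1, 1]
r1 m[X13→φ1] = [1, 1, 1]
r2 m[φ0→X8] = [9, 6, 7]
r2 m[φ0→X0] = [9, 6, 7]
r2 m[φ1→X0] = [8, 9, 6]
r2 m[φ1→X13] = [9, 9, 2]
r2 m[φ2→X4] = [9, 9, 5]
r2 m[φ2→X0] = [9, 9, 8]
r2 m[φ3→X15] = [7, 9, 7]
r2 m[φ3→X4] = [7, 9, 5]
r2 m[φ4→X0] = [8, 7, 8]
r2 m[φ4→X1] = [4, 6, 8]
r2 m[φ5→X5] = [8, 9, 9]
r2 m[φ5→X0] = [9, 9, 8]
r2 m[φ6→X1] = [9, 8, 4]
r2 m[φ6→X7] = [8, 4, 9]
r2 m[X8→φ0] = [1, 1, 1]
r2 m[X15→φ3] = [1, 1, 1]
r2 m[X4→φ2] = [7, 9, 5]
r2 m[X4→φ3] = [9, 9, 5]
r2 m[X5→φ5] = [1, 1, 1]
r2 m[X0→φ0] = [5184, 5103, 3072]
r2 m[X0→φ1] = [5832, 3402, 3584]
r2 m[X0→φ2] = [5184, 3402, 2688]
r2 m[X0→φ4] = [5832, 4374, 2688]
r2 m[X0→φ5] = [5184, 3402, 2688]
r2 m[X1→φ4] = [9, 8, 4]
r2 m[X1→φ6] = [4, 6, 8]
r2 m[X7→φ6] = [1, 1, 1]
r2 m[X13→φ1] = [1, 1, 1]
r3 m[φ0→X8] = [46656, 30618, 25920]
r3 m[φ0→X0] = [9, 6, 7]
r3 m[φ1→X0] = [8, 9, 6]
r3 m[φ1→X13] = [46656, 30618, 11664]
r3 m[φ2→X4] = [46656, 30618, 25920]
r3 m[φ2→X0] = [63, 81, 72]
r3 m[φ3→X15] = [63, 81, 63]
r3 m[φ3→X4] = [7, 9, 5]
r3 m[φ4→X0] = [32, 28, 48]
r3 m[φ4→X1] = [11664, 17496, 46656]
r3 m[φ5→X5] = [25920, 46656, 30618]
r3 m[φ5→X0] = [9, 9, 8]
r3 m[φ6→X1] = [9, 8, 4]
r3 m[φ6→X7] = [48, 16, 36]
r3 m[X8→φ0] = [1, 1, 1]
r3 m[X15→φ3] = [1, 1, 1]
r3 m[X4→φ2] = [7, 9, 5]
r3 m[X4→φ3] = [9, 9, 5]
r3 m[X5→φ5] = [1, 1, 1]
r3 m[X0→φ0] = [5184, 5103, 3072]
r3 m[X0→φ1] = [5832, 3402, 3584]
r3 m[X0→φ2] = [5184, 3402, 2688]
r3 m[X0→φ4] = [5832, 4374, 2688]
r3 m[X0→φ5] = [5184, 3402, 2688]
r3 m[X1→φ4] = [9, 8, 4]
r3 m[X1→φ6] = [4, 6, 8]
r3 m[X7→φ6] = [1, 1, 1]
r3 m[X13→φ1] = [1, 1, 1]
r4 m[φ0→X8] = [46656, 30618, 25920]
r4 m[φ0→X0] = [9, 6, 7]
r4 m[φ1→X0] = [8, 9, 6]
r4 m[φ1→X13] = [46656, 30618, 11664]
r4 m[φ2→X4] = [46656, 30618, 25920]
r4 m[φ2→X0] = [63, 81, 72]
r4 m[φ3→X15] = [63, 81, 63]
r4 m[φ3→X4] = [7, 9, 5]
r4 m[φ4→X0] = [32, 28, 48]
r4 m[φ4→X1] = [11664, 17496, 46656]
r4 m[φ5→X5] = [25920, 46656, 30618]
r4 m[φ5→X0] = [9, 9, 8]
r4 m[φ6→X1] = [9, 8, 4]
r4 m[φ6→X7] = [48, 16, 36]
r4 m[X8→φ0] = [1, 1, 1]
r4 m[X15→φ3] = [1, 1, 1]
r4 m[X4→φ2] = [7, 9, 5]
r4 m[X4→φ3] = [46656, 30618, 25920]
r4 m[X5→φ5] = [1, 1, 1]
r4 m[X0→φ0] = [145152, 183708, 165888]
r4 m[X0→φ1] = [163296, 122472, 193536]
r4 m[X0→φ2] = [20736, 13608, 16128]
r4 m[X0→φ4] = [40824, 39366, 24192]
r4 m[X0→φ5] = [145152, 122472, 145152]
r4 m[X1→φ4] = [9, 8, 4]
r4 m[X1→φ6] = [11664, 17496, 46656]
r4 m[X7→φ6] = [1, 1, 1]
r4 m[X13→φ1] = [1, 1, 1]
r5 m[φ0→X8] = [1306368, 1102248, 1161216]
r5 m[φ0→X0] = [9, 6, 7]
r5 m[φ1→X0] = [8, 9, 6]
r5 m[φ1→X13] = [1306368, 1161216, 387072]
r5 m[φ2→X4] = [186624, 129024, 103680]
r5 m[φ2→X0] = [63, 81, 72]
r5 m[φ3→X15] = [326592, 275562, 214326]
r5 m[φ3→X4] = [7, 9, 5]
r5 m[φ4→X0] = [32, 28, 48]
r5 m[φ4→X1] = [96768, 145152, 326592]
r5 m[φ5→X5] = [1161216, 1306368, 1102248]
r5 m[φ5→X0] = [9, 9, 8]
r5 m[φ6→X1] = [9, 8, 4]
r5 m[φ6→X7] = [186624, 46656, 139968]
r5 m[X8→φ0] = [1, 1, 1]
r5 m[X15→φ3] = [1, 1, 1]
r5 m[X4→φ2] = [7, 9, 5]
r5 m[X4→φ3] = [46656, 30618, 25920]
r5 m[X5→φ5] = [1, 1, 1]
r5 m[X0→φ0] = [145152, 183708, 165888]
r5 m[X0→φ1] = [163296, 122472, 193536]
r5 m[X0→φ2] = [20736, 13608, 16128]
r5 m[X0→φ4] = [40824, 39366, 24192]
r5 m[X0→φ5] = [145152, 122472, 145152]
r5 m[X1→φ4] = [9, 8, 4]
r5 m[X1→φ6] = [11664, 17496, 46656]
r5 m[X7→φ6] = [1, 1, 1]
r5 m[X13→φ1] = [1, 1, 1]
r6 m[φ0→X8] = [1306368, 1102248, 1161216]
r6 m[φ0→X0] = [9, 6, 7]
r6 m[φ1→X0] = [8, 9, 6]
r6 m[φ1→X13] = [1306368, 1161216, 387072]
r6 m[φ2→X4] = [186624, 129024, 103680]
r6 m[φ2→X0] = [63, 81, 72]
r6 m[φ3→X15] = [326592, 275562, 214326]
r6 m[φ3→X4] = [7, 9, 5]
r6 m[φ4→X0] = [32, 28, 48]
r6 m[φ4→X1] = [96768, 145152, 326592]
r6 m[φ5→X5] = [1161216, 1306368, 1102248]
r6 m[φ5→X0] = [9, 9, 8]
r6 m[φ6→X1] = [9, 8, 4]
r6 m[φ6→X7] = [186624, 46656, 139968]
r6 m[X8→φ0] = [1, 1, 1]
r6 m[X15→φ3] = [1, 1, 1]
r6 m[X4→φ2] = [7, 9, 5]
r6 m[X4→φ3] = [186624, 129024, 103680]
r6 m[X5→φ5] = [1, 1, 1]
r6 m[X0→φ0] = [145152, 183708, 165888]
r6 m[X0→φ1] = [163296, 122472, 193536]
r6 m[X0→φ2] = [20736, 13608, 16128]
r6 m[X0→φ4] = [40824, 39366, 24192]
r6 m[X0→φ5] = [145152, 122472, 145152]
r6 m[X1→φ4] = [9, 8, 4]
r6 m[X1→φ6] = [96768, 145152, 326592]
r6 m[X7→φ6] = [1, 1, 1]
r6 m[X13→φ1] = [1, 1, 1]
r7 m[φ0→X8] = [1306368, 1102248, 1161216]
r7 m[φ0→X0] = [9, 6, 7]
r7 m[φ1→X0] = [8, 9, 6]
r7 m[φ1→X13] = [1306368, 1161216, 387072]
r7 m[φ2→X4] = [186624, 129024, 103680]
r7 m[φ2→X0] = [63, 81, 72]
r7 m[φ3→X15] = [1306368, 1161216, 903168]
r7 m[φ3→X4] = [7, 9, 5]
r7 m[φ4→X0] = [32, 28, 48]
r7 m[φ4→X1] = [96768, 145152, 326592]
r7 m[φ5→X5] = [1161216, 1306368, 1102248]
r7 m[φ5→X0] = [9, 9, 8]
r7 m[φ6→X1] = [9, 8, 4]
r7 m[φ6→X7] = [1306368, 387072, 979776]
r7 m[X8→φ0] = [1, 1, 1]
r7 m[X15→φ3] = [1, 1, 1]
r7 m[X4→φ2] = [7, 9, 5]
r7 m[X4→φ3] = [186624, 129024, 103680]
r7 m[X5→φ5] = [1, 1, 1]
r7 m[X0→φ0] = [145152, 183708, 165888]
r7 m[X0→φ1] = [163296, 122472, 193536]
r7 m[X0→φ2] = [20736, 13608, 16128]
r7 m[X0→φ4] = [40824, 39366, 24192]
r7 m[X0→φ5] = [145152, 122472, 145152]
r7 m[X1→φ4] = [9, 8, 4]
r7 m[X1→φ6] = [96768, 145152, 326592]
r7 m[X7→φ6] = [1, 1, 1]
r7 m[X13→φ1] = [1, 1, 1]
r8 m[φ0→X8] = [1306368, 1102248, 1161216]
r8 m[φ0→X0] = [9, 6, 7]
r8 m[φ1→X0] = [8, 9, 6]
r8 m[φ1→X13] = [1306368, 1161216, 387072]
r8 m[φ2→X4] = [186624, 129024, 103680]
r8 m[φ2→X0] = [63, 81, 72]
r8 m[φ3→X15] = [1306368, 1161216, 903168]
r8 m[φ3→X4] = [7, 9, 5]
r8 m[φ4→X0] = [32, 28, 48]
r8 m[φ4→X1] = [96768, 145152, 326592]
r8 m[φ5→X5] = [1161216, 1306368, 1102248]
r8 m[φ5→X0] = [9, 9, 8]
r8 m[φ6→X1] = [9, 8, 4]
r8 m[φ6→X7] = [1306368, 387072, 979776]
r8 m[X8→φ0] = [1, 1, 1]
r8 m[X15→φ3] = [1, 1, 1]
r8 m[X4→φ2] = [7, 9, 5]
r8 m[X4→φ3] = [186624, 129024, 103680]
r8 m[X5→φ5] = [1, 1, 1]
r8 m[X0→φ0] = [145152, 183708, 165888]
r8 m[X0→φ1] = [163296, 122472, 193536]
r8 m[X0→φ2] = [20736, 13608, 16128]
r8 m[X0→φ4] = [40824, 39366, 24192]
r8 m[X0→φ5] = [145152, 122472, 145152]
r8 m[X1→φ4] = [9, 8, 4]
r8 m[X1→φ6] = [96768, 145152, 326592]
r8 m[X7→φ6] = [1, 1, 1]
r8 m[X13→φ1] = [1, 1, 1]
fixed point reached at round 8
b[X15] = ⊗ incoming = [1306368, 1161216, 903168]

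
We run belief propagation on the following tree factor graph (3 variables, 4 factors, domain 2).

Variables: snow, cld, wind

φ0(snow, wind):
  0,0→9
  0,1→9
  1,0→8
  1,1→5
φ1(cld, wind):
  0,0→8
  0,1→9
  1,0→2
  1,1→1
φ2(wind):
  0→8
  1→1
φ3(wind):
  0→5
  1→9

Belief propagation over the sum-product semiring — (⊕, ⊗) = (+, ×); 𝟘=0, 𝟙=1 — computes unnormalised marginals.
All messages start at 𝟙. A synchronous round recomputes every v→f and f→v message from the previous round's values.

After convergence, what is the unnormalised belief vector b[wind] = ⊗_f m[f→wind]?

init: all messages = 𝟙 over 2 values
r1 m[φ0→snow] = [18, 13]
r1 m[φ0→wind] = [17, 14]
r1 m[φ1→cld] = [17, 3]
r1 m[φ1→wind] = [10, 10]
r1 m[φ2→wind] = [8, 1]
r1 m[φ3→wind] = [5, 9]
r1 m[snow→φ0] = [1, 1]
r1 m[cld→φ1] = [1, 1]
r1 m[wind→φ0] = [1, 1]
r1 m[wind→φ1] = [1, 1]
r1 m[wind→φ2] = [1, 1]
r1 m[wind→φ3] = [1, 1]
r2 m[φ0→snow] = [18, 13]
r2 m[φ0→wind] = [17, 14]
r2 m[φ1→cld] = [17, 3]
r2 m[φ1→wind] = [10, 10]
r2 m[φ2→wind] = [8, 1]
r2 m[φ3→wind] = [5, 9]
r2 m[snow→φ0] = [1, 1]
r2 m[cld→φ1] = [1, 1]
r2 m[wind→φ0] = [400, 90]
r2 m[wind→φ1] = [680, 126]
r2 m[wind→φ2] = [850, 1260]
r2 m[wind→φ3] = [1360, 140]
r3 m[φ0→snow] = [4410, 3650]
r3 m[φ0→wind] = [17, 14]
r3 m[φ1→cld] = [6574, 1486]
r3 m[φ1→wind] = [10, 10]
r3 m[φ2→wind] = [8, 1]
r3 m[φ3→wind] = [5, 9]
r3 m[snow→φ0] = [1, 1]
r3 m[cld→φ1] = [1, 1]
r3 m[wind→φ0] = [400, 90]
r3 m[wind→φ1] = [680, 126]
r3 m[wind→φ2] = [850, 1260]
r3 m[wind→φ3] = [1360, 140]
r4 m[φ0→snow] = [4410, 3650]
r4 m[φ0→wind] = [17, 14]
r4 m[φ1→cld] = [6574, 1486]
r4 m[φ1→wind] = [10, 10]
r4 m[φ2→wind] = [8, 1]
r4 m[φ3→wind] = [5, 9]
r4 m[snow→φ0] = [1, 1]
r4 m[cld→φ1] = [1, 1]
r4 m[wind→φ0] = [400, 90]
r4 m[wind→φ1] = [680, 126]
r4 m[wind→φ2] = [850, 1260]
r4 m[wind→φ3] = [1360, 140]
fixed point reached at round 4
b[wind] = ⊗ incoming = [6800, 1260]

b[wind] = [6800, 1260]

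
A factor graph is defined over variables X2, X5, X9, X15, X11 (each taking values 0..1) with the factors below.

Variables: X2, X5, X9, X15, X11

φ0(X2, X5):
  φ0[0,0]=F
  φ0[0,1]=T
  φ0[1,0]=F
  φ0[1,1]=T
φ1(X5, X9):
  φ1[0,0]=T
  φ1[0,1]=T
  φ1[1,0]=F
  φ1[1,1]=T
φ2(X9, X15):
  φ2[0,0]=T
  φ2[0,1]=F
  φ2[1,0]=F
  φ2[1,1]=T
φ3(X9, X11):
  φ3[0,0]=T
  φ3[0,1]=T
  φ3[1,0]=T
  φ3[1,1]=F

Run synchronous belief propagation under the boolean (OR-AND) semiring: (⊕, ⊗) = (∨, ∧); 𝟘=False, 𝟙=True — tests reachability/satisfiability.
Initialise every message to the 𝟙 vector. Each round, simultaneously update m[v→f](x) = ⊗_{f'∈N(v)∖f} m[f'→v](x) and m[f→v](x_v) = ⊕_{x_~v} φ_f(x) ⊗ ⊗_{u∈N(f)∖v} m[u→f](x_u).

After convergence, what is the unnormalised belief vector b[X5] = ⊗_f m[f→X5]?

b[X5] = [F, T]

init: all messages = 𝟙 over 2 values
r1 m[φ0→X2] = [T, T]
r1 m[φ0→X5] = [F, T]
r1 m[φ1→X5] = [T, T]
r1 m[φ1→X9] = [T, T]
r1 m[φ2→X9] = [T, T]
r1 m[φ2→X15] = [T, T]
r1 m[φ3→X9] = [T, T]
r1 m[φ3→X11] = [T, T]
r1 m[X2→φ0] = [T, T]
r1 m[X5→φ0] = [T, T]
r1 m[X5→φ1] = [T, T]
r1 m[X9→φ1] = [T, T]
r1 m[X9→φ2] = [T, T]
r1 m[X9→φ3] = [T, T]
r1 m[X15→φ2] = [T, T]
r1 m[X11→φ3] = [T, T]
r2 m[φ0→X2] = [T, T]
r2 m[φ0→X5] = [F, T]
r2 m[φ1→X5] = [T, T]
r2 m[φ1→X9] = [T, T]
r2 m[φ2→X9] = [T, T]
r2 m[φ2→X15] = [T, T]
r2 m[φ3→X9] = [T, T]
r2 m[φ3→X11] = [T, T]
r2 m[X2→φ0] = [T, T]
r2 m[X5→φ0] = [T, T]
r2 m[X5→φ1] = [F, T]
r2 m[X9→φ1] = [T, T]
r2 m[X9→φ2] = [T, T]
r2 m[X9→φ3] = [T, T]
r2 m[X15→φ2] = [T, T]
r2 m[X11→φ3] = [T, T]
r3 m[φ0→X2] = [T, T]
r3 m[φ0→X5] = [F, T]
r3 m[φ1→X5] = [T, T]
r3 m[φ1→X9] = [F, T]
r3 m[φ2→X9] = [T, T]
r3 m[φ2→X15] = [T, T]
r3 m[φ3→X9] = [T, T]
r3 m[φ3→X11] = [T, T]
r3 m[X2→φ0] = [T, T]
r3 m[X5→φ0] = [T, T]
r3 m[X5→φ1] = [F, T]
r3 m[X9→φ1] = [T, T]
r3 m[X9→φ2] = [T, T]
r3 m[X9→φ3] = [T, T]
r3 m[X15→φ2] = [T, T]
r3 m[X11→φ3] = [T, T]
r4 m[φ0→X2] = [T, T]
r4 m[φ0→X5] = [F, T]
r4 m[φ1→X5] = [T, T]
r4 m[φ1→X9] = [F, T]
r4 m[φ2→X9] = [T, T]
r4 m[φ2→X15] = [T, T]
r4 m[φ3→X9] = [T, T]
r4 m[φ3→X11] = [T, T]
r4 m[X2→φ0] = [T, T]
r4 m[X5→φ0] = [T, T]
r4 m[X5→φ1] = [F, T]
r4 m[X9→φ1] = [T, T]
r4 m[X9→φ2] = [F, T]
r4 m[X9→φ3] = [F, T]
r4 m[X15→φ2] = [T, T]
r4 m[X11→φ3] = [T, T]
r5 m[φ0→X2] = [T, T]
r5 m[φ0→X5] = [F, T]
r5 m[φ1→X5] = [T, T]
r5 m[φ1→X9] = [F, T]
r5 m[φ2→X9] = [T, T]
r5 m[φ2→X15] = [F, T]
r5 m[φ3→X9] = [T, T]
r5 m[φ3→X11] = [T, F]
r5 m[X2→φ0] = [T, T]
r5 m[X5→φ0] = [T, T]
r5 m[X5→φ1] = [F, T]
r5 m[X9→φ1] = [T, T]
r5 m[X9→φ2] = [F, T]
r5 m[X9→φ3] = [F, T]
r5 m[X15→φ2] = [T, T]
r5 m[X11→φ3] = [T, T]
r6 m[φ0→X2] = [T, T]
r6 m[φ0→X5] = [F, T]
r6 m[φ1→X5] = [T, T]
r6 m[φ1→X9] = [F, T]
r6 m[φ2→X9] = [T, T]
r6 m[φ2→X15] = [F, T]
r6 m[φ3→X9] = [T, T]
r6 m[φ3→X11] = [T, F]
r6 m[X2→φ0] = [T, T]
r6 m[X5→φ0] = [T, T]
r6 m[X5→φ1] = [F, T]
r6 m[X9→φ1] = [T, T]
r6 m[X9→φ2] = [F, T]
r6 m[X9→φ3] = [F, T]
r6 m[X15→φ2] = [T, T]
r6 m[X11→φ3] = [T, T]
fixed point reached at round 6
b[X5] = ⊗ incoming = [F, T]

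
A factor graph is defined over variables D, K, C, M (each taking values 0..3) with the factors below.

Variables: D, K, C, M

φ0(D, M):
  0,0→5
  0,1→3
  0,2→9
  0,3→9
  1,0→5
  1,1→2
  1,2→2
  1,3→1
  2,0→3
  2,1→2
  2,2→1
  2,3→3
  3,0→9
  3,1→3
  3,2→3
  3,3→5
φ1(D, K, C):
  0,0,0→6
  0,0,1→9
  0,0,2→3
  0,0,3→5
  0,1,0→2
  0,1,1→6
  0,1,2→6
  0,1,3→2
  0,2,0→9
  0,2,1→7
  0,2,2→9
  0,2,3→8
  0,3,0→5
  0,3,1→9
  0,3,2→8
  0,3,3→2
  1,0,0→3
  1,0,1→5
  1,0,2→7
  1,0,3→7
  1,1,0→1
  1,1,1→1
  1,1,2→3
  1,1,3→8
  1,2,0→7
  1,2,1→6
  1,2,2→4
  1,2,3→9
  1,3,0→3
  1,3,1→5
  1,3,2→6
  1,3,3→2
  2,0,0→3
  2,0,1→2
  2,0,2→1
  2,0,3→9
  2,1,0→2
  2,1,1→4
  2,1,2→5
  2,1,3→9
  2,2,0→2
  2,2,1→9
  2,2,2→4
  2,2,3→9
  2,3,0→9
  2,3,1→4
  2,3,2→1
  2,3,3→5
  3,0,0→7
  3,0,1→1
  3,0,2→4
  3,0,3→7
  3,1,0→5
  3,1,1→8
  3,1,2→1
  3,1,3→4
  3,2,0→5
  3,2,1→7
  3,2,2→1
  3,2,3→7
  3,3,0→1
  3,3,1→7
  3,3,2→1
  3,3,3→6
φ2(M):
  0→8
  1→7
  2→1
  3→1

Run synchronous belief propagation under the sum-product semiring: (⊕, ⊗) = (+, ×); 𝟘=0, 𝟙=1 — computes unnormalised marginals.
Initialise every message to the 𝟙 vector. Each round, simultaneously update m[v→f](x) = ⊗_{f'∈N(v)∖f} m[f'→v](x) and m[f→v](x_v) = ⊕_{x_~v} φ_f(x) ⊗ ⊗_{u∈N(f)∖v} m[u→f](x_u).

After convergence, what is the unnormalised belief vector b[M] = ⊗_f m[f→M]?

init: all messages = 𝟙 over 4 values
r1 m[φ0→D] = [26, 10, 9, 20]
r1 m[φ0→M] = [22, 10, 15, 18]
r1 m[φ1→D] = [96, 77, 78, 72]
r1 m[φ1→K] = [79, 67, 103, 74]
r1 m[φ1→C] = [70, 90, 64, 99]
r1 m[φ2→M] = [8, 7, 1, 1]
r1 m[D→φ0] = [1, 1, 1, 1]
r1 m[D→φ1] = [1, 1, 1, 1]
r1 m[K→φ1] = [1, 1, 1, 1]
r1 m[C→φ1] = [1, 1, 1, 1]
r1 m[M→φ0] = [1, 1, 1, 1]
r1 m[M→φ2] = [1, 1, 1, 1]
r2 m[φ0→D] = [26, 10, 9, 20]
r2 m[φ0→M] = [22, 10, 15, 18]
r2 m[φ1→D] = [96, 77, 78, 72]
r2 m[φ1→K] = [79, 67, 103, 74]
r2 m[φ1→C] = [70, 90, 64, 99]
r2 m[φ2→M] = [8, 7, 1, 1]
r2 m[D→φ0] = [96, 77, 78, 72]
r2 m[D→φ1] = [26, 10, 9, 20]
r2 m[K→φ1] = [1, 1, 1, 1]
r2 m[C→φ1] = [1, 1, 1, 1]
r2 m[M→φ0] = [8, 7, 1, 1]
r2 m[M→φ2] = [22, 10, 15, 18]
r3 m[φ0→D] = [79, 57, 42, 101]
r3 m[φ0→M] = [1747, 814, 1312, 1535]
r3 m[φ1→D] = [96, 77, 78, 72]
r3 m[φ1→K] = [1333, 1086, 1734, 1255]
r3 m[φ1→C] = [1216, 1607, 1115, 1470]
r3 m[φ2→M] = [8, 7, 1, 1]
r3 m[D→φ0] = [96, 77, 78, 72]
r3 m[D→φ1] = [26, 10, 9, 20]
r3 m[K→φ1] = [1, 1, 1, 1]
r3 m[C→φ1] = [1, 1, 1, 1]
r3 m[M→φ0] = [8, 7, 1, 1]
r3 m[M→φ2] = [22, 10, 15, 18]
r4 m[φ0→D] = [79, 57, 42, 101]
r4 m[φ0→M] = [1747, 814, 1312, 1535]
r4 m[φ1→D] = [96, 77, 78, 72]
r4 m[φ1→K] = [1333, 1086, 1734, 1255]
r4 m[φ1→C] = [1216, 1607, 1115, 1470]
r4 m[φ2→M] = [8, 7, 1, 1]
r4 m[D→φ0] = [96, 77, 78, 72]
r4 m[D→φ1] = [79, 57, 42, 101]
r4 m[K→φ1] = [1, 1, 1, 1]
r4 m[C→φ1] = [1, 1, 1, 1]
r4 m[M→φ0] = [8, 7, 1, 1]
r4 m[M→φ2] = [1747, 814, 1312, 1535]
r5 m[φ0→D] = [79, 57, 42, 101]
r5 m[φ0→M] = [1747, 814, 1312, 1535]
r5 m[φ1→D] = [96, 77, 78, 72]
r5 m[φ1→K] = [5620, 4663, 7117, 5121]
r5 m[φ1→C] = [5026, 6539, 4363, 6593]
r5 m[φ2→M] = [8, 7, 1, 1]
r5 m[D→φ0] = [96, 77, 78, 72]
r5 m[D→φ1] = [79, 57, 42, 101]
r5 m[K→φ1] = [1, 1, 1, 1]
r5 m[C→φ1] = [1, 1, 1, 1]
r5 m[M→φ0] = [8, 7, 1, 1]
r5 m[M→φ2] = [1747, 814, 1312, 1535]
r6 m[φ0→D] = [79, 57, 42, 101]
r6 m[φ0→M] = [1747, 814, 1312, 1535]
r6 m[φ1→D] = [96, 77, 78, 72]
r6 m[φ1→K] = [5620, 4663, 7117, 5121]
r6 m[φ1→C] = [5026, 6539, 4363, 6593]
r6 m[φ2→M] = [8, 7, 1, 1]
r6 m[D→φ0] = [96, 77, 78, 72]
r6 m[D→φ1] = [79, 57, 42, 101]
r6 m[K→φ1] = [1, 1, 1, 1]
r6 m[C→φ1] = [1, 1, 1, 1]
r6 m[M→φ0] = [8, 7, 1, 1]
r6 m[M→φ2] = [1747, 814, 1312, 1535]
fixed point reached at round 6
b[M] = ⊗ incoming = [13976, 5698, 1312, 1535]

b[M] = [13976, 5698, 1312, 1535]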